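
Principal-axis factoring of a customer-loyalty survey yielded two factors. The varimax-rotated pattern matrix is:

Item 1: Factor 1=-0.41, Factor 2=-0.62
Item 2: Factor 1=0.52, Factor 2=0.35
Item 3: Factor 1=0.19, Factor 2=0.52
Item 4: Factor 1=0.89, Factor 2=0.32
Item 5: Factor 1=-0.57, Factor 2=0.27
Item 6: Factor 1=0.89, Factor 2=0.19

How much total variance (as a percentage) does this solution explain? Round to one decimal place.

SS loadings by factor: 2.3837, 0.9887; total = 3.3724.
Total variance with 6 standardized items is 6, so the solution explains 3.3724/6 = 0.5621 = 56.21%.

56.2%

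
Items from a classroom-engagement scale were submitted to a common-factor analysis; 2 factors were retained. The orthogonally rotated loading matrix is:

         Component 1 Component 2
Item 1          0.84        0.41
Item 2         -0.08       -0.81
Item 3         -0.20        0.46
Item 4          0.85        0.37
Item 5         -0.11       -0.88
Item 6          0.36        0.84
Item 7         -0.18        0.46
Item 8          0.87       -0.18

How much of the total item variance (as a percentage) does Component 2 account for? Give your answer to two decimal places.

36.21%

SS loadings for Component 2 = 0.41² + (-0.81)² + 0.46² + 0.37² + (-0.88)² + 0.84² + 0.46² + (-0.18)² = 2.8967
With 8 standardized items, total variance = 8. Proportion = 2.8967/8 = 0.3621 → 36.21%.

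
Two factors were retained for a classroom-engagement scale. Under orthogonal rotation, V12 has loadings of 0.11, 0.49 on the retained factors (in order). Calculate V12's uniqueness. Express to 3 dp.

0.748

h² = 0.11² + 0.49² = 0.0121 + 0.2401 = 0.2522
Uniqueness u² = 1 − h² = 1 − 0.2522 = 0.7478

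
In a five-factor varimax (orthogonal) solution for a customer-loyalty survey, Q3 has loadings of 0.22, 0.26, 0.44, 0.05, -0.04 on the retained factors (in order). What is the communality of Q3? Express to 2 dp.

0.31

h² = 0.22² + 0.26² + 0.44² + 0.05² + (-0.04)² = 0.0484 + 0.0676 + 0.1936 + 0.0025 + 0.0016 = 0.3137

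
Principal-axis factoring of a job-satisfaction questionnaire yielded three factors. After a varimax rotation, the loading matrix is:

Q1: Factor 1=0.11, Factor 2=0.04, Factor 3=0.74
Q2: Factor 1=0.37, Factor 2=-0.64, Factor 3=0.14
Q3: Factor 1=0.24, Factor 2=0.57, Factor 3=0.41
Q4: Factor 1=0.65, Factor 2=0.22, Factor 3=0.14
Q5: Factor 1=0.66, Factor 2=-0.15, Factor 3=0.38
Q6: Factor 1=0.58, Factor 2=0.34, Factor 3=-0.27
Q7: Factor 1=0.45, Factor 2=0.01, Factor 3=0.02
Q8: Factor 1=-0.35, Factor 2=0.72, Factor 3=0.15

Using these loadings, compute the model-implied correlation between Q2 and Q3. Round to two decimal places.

-0.22

r̂ = Σ λ_i·λ_j across factors = (0.37)(0.24) + (-0.64)(0.57) + (0.14)(0.41)
  = +0.0888 -0.3648 +0.0574 = -0.2186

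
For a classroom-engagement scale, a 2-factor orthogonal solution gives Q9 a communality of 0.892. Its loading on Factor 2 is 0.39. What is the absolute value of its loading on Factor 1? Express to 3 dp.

0.860

Under orthogonal rotation h² = Σλ², so λ_Factor 1² = h² − (0.1521) = 0.892 − 0.1521 = 0.7399.
|λ| = √0.7399 = 0.8602.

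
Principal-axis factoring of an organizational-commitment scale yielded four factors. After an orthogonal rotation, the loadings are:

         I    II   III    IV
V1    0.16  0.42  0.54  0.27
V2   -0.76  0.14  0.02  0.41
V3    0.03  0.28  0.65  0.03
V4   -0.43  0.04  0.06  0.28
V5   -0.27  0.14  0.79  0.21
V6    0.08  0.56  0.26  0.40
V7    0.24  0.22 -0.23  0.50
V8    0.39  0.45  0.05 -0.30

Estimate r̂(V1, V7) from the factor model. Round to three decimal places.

0.142

r̂ = Σ λ_i·λ_j across factors = (0.16)(0.24) + (0.42)(0.22) + (0.54)(-0.23) + (0.27)(0.50)
  = +0.0384 +0.0924 -0.1242 +0.1350 = 0.1416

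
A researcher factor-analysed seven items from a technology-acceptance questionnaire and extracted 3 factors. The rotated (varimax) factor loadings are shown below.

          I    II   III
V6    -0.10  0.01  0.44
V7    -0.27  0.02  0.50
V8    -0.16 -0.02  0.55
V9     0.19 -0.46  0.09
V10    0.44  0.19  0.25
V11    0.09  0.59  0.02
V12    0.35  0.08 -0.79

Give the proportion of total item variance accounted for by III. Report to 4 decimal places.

0.2059

SS loadings for III = 0.44² + 0.50² + 0.55² + 0.09² + 0.25² + 0.02² + (-0.79)² = 1.4412
Proportion of variance = 1.4412 / 7 = 0.2059.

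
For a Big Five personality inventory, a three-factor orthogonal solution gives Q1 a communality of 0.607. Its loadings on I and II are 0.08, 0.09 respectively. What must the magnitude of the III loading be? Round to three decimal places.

0.770

Under orthogonal rotation h² = Σλ², so λ_III² = h² − (0.0145) = 0.607 − 0.0145 = 0.5925.
|λ| = √0.5925 = 0.7697.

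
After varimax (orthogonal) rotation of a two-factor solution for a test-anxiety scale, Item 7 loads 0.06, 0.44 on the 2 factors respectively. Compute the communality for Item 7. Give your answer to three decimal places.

0.197

h² = 0.06² + 0.44² = 0.0036 + 0.1936 = 0.1972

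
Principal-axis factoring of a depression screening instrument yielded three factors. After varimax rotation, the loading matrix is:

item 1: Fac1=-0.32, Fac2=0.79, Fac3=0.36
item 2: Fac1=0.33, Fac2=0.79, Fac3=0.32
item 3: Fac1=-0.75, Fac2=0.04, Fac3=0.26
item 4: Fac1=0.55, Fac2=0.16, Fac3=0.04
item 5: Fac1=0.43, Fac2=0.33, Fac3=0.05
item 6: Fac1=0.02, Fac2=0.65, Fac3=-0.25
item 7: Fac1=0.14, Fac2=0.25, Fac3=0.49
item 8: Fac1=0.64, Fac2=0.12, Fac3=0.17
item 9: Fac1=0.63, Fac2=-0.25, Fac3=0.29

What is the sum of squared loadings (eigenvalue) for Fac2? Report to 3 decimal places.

SS loadings for Fac2 = 0.79² + 0.79² + 0.04² + 0.16² + 0.33² + 0.65² + 0.25² + 0.12² + (-0.25)² = 0.6241 + 0.6241 + 0.0016 + 0.0256 + 0.1089 + 0.4225 + 0.0625 + 0.0144 + 0.0625 = 1.9462

1.946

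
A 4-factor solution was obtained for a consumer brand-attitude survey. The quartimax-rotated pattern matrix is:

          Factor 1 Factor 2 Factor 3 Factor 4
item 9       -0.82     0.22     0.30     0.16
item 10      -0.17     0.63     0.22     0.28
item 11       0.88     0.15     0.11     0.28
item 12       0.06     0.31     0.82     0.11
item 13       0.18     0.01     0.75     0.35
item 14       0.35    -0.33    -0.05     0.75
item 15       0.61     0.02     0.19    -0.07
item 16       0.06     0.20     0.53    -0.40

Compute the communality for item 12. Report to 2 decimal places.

0.78

h² = 0.06² + 0.31² + 0.82² + 0.11² = 0.0036 + 0.0961 + 0.6724 + 0.0121 = 0.7842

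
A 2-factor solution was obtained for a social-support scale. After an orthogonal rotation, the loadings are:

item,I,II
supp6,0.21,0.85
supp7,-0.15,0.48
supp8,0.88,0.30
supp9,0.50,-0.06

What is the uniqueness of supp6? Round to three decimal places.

h² = 0.21² + 0.85² = 0.0441 + 0.7225 = 0.7666
Uniqueness u² = 1 − h² = 1 − 0.7666 = 0.2334

0.233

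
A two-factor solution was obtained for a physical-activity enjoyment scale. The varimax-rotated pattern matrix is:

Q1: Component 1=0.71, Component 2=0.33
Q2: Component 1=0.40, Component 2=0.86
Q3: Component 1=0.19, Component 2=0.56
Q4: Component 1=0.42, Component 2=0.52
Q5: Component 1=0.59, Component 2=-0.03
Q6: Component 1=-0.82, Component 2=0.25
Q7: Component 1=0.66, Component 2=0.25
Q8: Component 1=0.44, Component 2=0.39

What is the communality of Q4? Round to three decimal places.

h² = 0.42² + 0.52² = 0.1764 + 0.2704 = 0.4468

0.447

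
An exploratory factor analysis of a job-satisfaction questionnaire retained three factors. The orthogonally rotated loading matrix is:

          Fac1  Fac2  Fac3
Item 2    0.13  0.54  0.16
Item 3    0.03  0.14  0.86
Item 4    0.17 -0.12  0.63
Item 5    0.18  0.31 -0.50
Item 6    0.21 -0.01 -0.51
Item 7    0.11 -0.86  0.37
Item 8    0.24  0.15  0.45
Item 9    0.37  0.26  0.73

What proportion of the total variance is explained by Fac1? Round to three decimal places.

0.041

SS loadings for Fac1 = 0.13² + 0.03² + 0.17² + 0.18² + 0.21² + 0.11² + 0.24² + 0.37² = 0.3298
Proportion of variance = 0.3298 / 8 = 0.0412.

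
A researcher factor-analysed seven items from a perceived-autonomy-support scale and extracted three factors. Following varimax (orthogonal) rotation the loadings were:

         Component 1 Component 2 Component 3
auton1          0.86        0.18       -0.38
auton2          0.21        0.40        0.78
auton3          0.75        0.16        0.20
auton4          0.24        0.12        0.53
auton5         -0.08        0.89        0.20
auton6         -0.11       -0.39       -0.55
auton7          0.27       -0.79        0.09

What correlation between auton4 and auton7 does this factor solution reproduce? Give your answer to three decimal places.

r̂ = Σ λ_i·λ_j across factors = (0.24)(0.27) + (0.12)(-0.79) + (0.53)(0.09)
  = +0.0648 -0.0948 +0.0477 = 0.0177

0.018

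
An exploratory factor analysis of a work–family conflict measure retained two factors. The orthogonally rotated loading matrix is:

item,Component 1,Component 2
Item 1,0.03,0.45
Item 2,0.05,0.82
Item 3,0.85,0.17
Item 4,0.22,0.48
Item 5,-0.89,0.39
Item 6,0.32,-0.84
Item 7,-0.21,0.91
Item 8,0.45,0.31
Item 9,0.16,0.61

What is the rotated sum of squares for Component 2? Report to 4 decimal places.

SS loadings for Component 2 = 0.45² + 0.82² + 0.17² + 0.48² + 0.39² + (-0.84)² + 0.91² + 0.31² + 0.61² = 0.2025 + 0.6724 + 0.0289 + 0.2304 + 0.1521 + 0.7056 + 0.8281 + 0.0961 + 0.3721 = 3.2882

3.2882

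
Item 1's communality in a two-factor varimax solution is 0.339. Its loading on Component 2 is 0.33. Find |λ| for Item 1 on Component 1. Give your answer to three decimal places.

Under orthogonal rotation h² = Σλ², so λ_Component 1² = h² − (0.1089) = 0.339 − 0.1089 = 0.2301.
|λ| = √0.2301 = 0.4797.

0.480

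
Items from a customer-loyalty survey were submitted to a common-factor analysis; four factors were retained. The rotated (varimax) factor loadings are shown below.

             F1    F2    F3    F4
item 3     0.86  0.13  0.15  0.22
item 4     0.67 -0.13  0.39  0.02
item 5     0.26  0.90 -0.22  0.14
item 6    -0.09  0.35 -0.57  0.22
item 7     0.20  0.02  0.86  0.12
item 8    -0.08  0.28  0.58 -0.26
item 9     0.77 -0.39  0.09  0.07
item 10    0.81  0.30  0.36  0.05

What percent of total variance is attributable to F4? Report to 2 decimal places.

SS loadings for F4 = 0.22² + 0.02² + 0.14² + 0.22² + 0.12² + (-0.26)² + 0.07² + 0.05² = 0.2062
With 8 standardized items, total variance = 8. Proportion = 0.2062/8 = 0.0258 → 2.58%.

2.58%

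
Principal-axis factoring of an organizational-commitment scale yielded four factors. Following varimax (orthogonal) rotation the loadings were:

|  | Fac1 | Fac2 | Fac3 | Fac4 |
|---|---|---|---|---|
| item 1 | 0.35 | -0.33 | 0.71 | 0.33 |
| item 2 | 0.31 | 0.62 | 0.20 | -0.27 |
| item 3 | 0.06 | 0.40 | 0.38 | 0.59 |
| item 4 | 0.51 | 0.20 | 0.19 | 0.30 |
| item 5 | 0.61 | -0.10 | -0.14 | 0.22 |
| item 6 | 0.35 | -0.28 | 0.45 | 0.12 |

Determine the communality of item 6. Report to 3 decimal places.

h² = 0.35² + (-0.28)² + 0.45² + 0.12² = 0.1225 + 0.0784 + 0.2025 + 0.0144 = 0.4178

0.418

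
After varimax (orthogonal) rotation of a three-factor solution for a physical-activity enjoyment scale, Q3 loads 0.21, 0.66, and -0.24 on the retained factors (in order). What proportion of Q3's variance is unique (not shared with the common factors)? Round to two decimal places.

0.46

h² = 0.21² + 0.66² + (-0.24)² = 0.0441 + 0.4356 + 0.0576 = 0.5373
Uniqueness u² = 1 − h² = 1 − 0.5373 = 0.4627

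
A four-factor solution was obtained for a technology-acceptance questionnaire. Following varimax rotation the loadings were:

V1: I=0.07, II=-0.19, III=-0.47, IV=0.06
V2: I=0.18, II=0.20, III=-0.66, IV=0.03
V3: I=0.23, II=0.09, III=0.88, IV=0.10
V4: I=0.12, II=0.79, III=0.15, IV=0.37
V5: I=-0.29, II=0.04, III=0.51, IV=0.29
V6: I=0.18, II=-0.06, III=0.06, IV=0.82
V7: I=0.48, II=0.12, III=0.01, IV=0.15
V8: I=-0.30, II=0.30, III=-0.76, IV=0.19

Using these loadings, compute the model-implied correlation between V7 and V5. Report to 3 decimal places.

r̂ = Σ λ_i·λ_j across factors = (0.48)(-0.29) + (0.12)(0.04) + (0.01)(0.51) + (0.15)(0.29)
  = -0.1392 +0.0048 +0.0051 +0.0435 = -0.0858

-0.086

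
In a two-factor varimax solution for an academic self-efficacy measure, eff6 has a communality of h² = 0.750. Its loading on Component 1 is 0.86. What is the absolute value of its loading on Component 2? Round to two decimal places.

0.10

Under orthogonal rotation h² = Σλ², so λ_Component 2² = h² − (0.7396) = 0.750 − 0.7396 = 0.0104.
|λ| = √0.0104 = 0.1020.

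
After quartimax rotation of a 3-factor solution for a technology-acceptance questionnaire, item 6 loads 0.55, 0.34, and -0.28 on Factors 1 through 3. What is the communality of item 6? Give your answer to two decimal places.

0.50

h² = 0.55² + 0.34² + (-0.28)² = 0.3025 + 0.1156 + 0.0784 = 0.4965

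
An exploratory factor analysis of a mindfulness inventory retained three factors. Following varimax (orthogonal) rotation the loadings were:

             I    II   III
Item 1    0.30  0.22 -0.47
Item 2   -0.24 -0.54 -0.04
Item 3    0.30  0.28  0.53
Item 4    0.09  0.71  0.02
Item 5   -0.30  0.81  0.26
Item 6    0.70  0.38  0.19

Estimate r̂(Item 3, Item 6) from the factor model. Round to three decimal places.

r̂ = Σ λ_i·λ_j across factors = (0.30)(0.70) + (0.28)(0.38) + (0.53)(0.19)
  = +0.2100 +0.1064 +0.1007 = 0.4171

0.417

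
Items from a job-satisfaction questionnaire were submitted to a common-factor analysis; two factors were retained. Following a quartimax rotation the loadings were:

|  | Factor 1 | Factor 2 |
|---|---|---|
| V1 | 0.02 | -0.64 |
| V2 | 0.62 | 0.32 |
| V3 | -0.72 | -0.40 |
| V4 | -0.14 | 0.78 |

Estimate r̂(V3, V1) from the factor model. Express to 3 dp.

r̂ = Σ λ_i·λ_j across factors = (-0.72)(0.02) + (-0.40)(-0.64)
  = -0.0144 +0.2560 = 0.2416

0.242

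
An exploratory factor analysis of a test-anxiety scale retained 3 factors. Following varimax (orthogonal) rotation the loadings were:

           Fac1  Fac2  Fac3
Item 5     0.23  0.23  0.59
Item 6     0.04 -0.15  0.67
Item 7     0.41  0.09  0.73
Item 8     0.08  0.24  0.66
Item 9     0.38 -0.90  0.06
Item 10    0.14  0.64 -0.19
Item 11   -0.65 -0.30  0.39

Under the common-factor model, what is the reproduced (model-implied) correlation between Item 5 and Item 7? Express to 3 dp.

r̂ = Σ λ_i·λ_j across factors = (0.23)(0.41) + (0.23)(0.09) + (0.59)(0.73)
  = +0.0943 +0.0207 +0.4307 = 0.5457

0.546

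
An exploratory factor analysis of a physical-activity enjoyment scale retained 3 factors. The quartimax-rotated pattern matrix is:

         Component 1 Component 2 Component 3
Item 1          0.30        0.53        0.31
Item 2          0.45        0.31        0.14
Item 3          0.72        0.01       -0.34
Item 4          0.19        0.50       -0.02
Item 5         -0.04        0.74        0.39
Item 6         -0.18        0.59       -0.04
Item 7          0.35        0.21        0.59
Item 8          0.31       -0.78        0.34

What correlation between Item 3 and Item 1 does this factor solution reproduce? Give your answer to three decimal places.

r̂ = Σ λ_i·λ_j across factors = (0.72)(0.30) + (0.01)(0.53) + (-0.34)(0.31)
  = +0.2160 +0.0053 -0.1054 = 0.1159

0.116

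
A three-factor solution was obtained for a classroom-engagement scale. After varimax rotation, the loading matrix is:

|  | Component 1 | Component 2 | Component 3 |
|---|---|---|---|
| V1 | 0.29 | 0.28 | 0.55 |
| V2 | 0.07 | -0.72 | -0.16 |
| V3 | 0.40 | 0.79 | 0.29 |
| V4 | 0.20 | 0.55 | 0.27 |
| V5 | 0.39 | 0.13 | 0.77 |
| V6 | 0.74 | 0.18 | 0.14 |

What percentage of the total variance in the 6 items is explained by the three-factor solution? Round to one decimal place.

61.0%

SS loadings by factor: 0.9887, 1.5727, 1.0976; total = 3.6590.
Total variance with 6 standardized items is 6, so the solution explains 3.6590/6 = 0.6098 = 60.98%.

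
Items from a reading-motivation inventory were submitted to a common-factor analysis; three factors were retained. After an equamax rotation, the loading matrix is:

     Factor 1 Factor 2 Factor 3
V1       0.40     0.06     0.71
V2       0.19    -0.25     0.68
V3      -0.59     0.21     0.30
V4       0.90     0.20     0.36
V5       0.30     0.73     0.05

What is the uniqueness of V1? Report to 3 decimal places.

0.332

h² = 0.40² + 0.06² + 0.71² = 0.1600 + 0.0036 + 0.5041 = 0.6677
Uniqueness u² = 1 − h² = 1 − 0.6677 = 0.3323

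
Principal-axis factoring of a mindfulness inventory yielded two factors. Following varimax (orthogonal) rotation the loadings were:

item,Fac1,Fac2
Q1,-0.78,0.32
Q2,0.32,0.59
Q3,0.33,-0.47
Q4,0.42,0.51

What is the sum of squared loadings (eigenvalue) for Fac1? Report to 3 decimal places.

0.996

SS loadings for Fac1 = (-0.78)² + 0.32² + 0.33² + 0.42² = 0.6084 + 0.1024 + 0.1089 + 0.1764 = 0.9961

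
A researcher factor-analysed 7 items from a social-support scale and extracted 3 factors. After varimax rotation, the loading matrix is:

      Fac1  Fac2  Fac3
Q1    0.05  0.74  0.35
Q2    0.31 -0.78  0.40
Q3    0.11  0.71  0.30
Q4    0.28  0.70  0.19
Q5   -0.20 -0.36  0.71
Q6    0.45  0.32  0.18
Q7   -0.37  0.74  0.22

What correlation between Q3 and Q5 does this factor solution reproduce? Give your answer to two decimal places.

r̂ = Σ λ_i·λ_j across factors = (0.11)(-0.20) + (0.71)(-0.36) + (0.30)(0.71)
  = -0.0220 -0.2556 +0.2130 = -0.0646

-0.06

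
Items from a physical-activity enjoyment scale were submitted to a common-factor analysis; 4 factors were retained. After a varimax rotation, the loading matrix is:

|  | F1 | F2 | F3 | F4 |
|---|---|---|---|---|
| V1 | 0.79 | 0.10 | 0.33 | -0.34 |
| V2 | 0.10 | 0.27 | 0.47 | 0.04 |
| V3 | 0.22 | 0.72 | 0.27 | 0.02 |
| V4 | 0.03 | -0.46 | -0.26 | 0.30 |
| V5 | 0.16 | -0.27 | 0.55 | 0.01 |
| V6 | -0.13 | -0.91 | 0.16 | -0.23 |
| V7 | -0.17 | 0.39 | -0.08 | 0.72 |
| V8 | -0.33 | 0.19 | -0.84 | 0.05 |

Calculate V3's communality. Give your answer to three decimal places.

0.640

h² = 0.22² + 0.72² + 0.27² + 0.02² = 0.0484 + 0.5184 + 0.0729 + 0.0004 = 0.6401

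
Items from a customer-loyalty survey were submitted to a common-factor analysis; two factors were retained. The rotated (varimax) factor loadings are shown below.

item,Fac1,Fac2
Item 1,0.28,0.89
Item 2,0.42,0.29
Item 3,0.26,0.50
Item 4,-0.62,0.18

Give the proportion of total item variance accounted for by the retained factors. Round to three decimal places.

0.466

SS loadings by factor: 0.7068, 1.1586; total = 1.8654.
Total variance with 4 standardized items is 4, so the solution explains 1.8654/4 = 0.4663.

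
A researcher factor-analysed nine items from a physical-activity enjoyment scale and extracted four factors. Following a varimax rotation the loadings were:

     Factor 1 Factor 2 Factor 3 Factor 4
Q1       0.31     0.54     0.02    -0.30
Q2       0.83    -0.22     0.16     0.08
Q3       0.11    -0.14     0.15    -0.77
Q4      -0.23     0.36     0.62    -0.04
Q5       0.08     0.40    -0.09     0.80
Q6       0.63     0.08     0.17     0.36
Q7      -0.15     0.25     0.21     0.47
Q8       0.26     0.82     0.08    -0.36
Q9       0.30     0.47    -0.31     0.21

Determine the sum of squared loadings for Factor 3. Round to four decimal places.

SS loadings for Factor 3 = 0.02² + 0.16² + 0.15² + 0.62² + (-0.09)² + 0.17² + 0.21² + 0.08² + (-0.31)² = 0.0004 + 0.0256 + 0.0225 + 0.3844 + 0.0081 + 0.0289 + 0.0441 + 0.0064 + 0.0961 = 0.6165

0.6165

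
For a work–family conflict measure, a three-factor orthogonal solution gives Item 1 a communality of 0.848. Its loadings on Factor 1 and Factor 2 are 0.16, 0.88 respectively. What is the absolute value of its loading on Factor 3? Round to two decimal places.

0.22

Under orthogonal rotation h² = Σλ², so λ_Factor 3² = h² − (0.8000) = 0.848 − 0.8000 = 0.0480.
|λ| = √0.0480 = 0.2191.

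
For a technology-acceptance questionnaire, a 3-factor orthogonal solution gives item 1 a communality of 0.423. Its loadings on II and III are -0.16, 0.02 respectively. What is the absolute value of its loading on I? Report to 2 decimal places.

Under orthogonal rotation h² = Σλ², so λ_I² = h² − (0.0260) = 0.423 − 0.0260 = 0.3970.
|λ| = √0.3970 = 0.6301.

0.63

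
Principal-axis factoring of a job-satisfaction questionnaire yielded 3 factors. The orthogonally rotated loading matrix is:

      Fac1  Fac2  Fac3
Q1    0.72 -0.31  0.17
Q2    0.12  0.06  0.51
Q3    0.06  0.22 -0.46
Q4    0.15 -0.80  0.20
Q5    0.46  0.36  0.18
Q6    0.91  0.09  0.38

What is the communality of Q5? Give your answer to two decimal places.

0.37

h² = 0.46² + 0.36² + 0.18² = 0.2116 + 0.1296 + 0.0324 = 0.3736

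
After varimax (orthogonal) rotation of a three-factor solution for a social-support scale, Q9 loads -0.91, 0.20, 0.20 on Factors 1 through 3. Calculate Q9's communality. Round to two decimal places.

0.91

h² = (-0.91)² + 0.20² + 0.20² = 0.8281 + 0.0400 + 0.0400 = 0.9081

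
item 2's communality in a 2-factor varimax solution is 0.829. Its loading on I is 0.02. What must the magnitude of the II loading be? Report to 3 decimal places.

0.910

Under orthogonal rotation h² = Σλ², so λ_II² = h² − (0.0004) = 0.829 − 0.0004 = 0.8286.
|λ| = √0.8286 = 0.9103.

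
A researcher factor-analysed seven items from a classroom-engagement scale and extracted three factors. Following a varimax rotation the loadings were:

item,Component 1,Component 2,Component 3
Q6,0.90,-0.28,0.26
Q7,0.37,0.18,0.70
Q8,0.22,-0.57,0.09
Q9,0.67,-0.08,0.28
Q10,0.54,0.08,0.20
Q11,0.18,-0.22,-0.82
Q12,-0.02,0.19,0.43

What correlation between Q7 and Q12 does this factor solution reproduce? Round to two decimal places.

0.33

r̂ = Σ λ_i·λ_j across factors = (0.37)(-0.02) + (0.18)(0.19) + (0.70)(0.43)
  = -0.0074 +0.0342 +0.3010 = 0.3278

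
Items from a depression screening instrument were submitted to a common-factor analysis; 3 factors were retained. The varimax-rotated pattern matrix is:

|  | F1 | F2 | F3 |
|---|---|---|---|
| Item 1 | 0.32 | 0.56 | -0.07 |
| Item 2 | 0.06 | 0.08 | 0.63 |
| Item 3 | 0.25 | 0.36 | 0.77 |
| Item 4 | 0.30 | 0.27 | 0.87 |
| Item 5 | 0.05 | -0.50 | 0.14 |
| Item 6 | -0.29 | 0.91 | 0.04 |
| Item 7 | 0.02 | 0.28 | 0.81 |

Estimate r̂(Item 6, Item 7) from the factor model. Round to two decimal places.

r̂ = Σ λ_i·λ_j across factors = (-0.29)(0.02) + (0.91)(0.28) + (0.04)(0.81)
  = -0.0058 +0.2548 +0.0324 = 0.2814

0.28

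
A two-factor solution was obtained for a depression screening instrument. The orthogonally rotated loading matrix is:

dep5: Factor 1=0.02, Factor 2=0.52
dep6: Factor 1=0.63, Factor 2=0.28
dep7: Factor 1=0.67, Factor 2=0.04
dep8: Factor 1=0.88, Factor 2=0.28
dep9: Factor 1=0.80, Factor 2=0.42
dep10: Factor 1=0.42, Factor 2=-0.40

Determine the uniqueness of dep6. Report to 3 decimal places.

0.525

h² = 0.63² + 0.28² = 0.3969 + 0.0784 = 0.4753
Uniqueness u² = 1 − h² = 1 − 0.4753 = 0.5247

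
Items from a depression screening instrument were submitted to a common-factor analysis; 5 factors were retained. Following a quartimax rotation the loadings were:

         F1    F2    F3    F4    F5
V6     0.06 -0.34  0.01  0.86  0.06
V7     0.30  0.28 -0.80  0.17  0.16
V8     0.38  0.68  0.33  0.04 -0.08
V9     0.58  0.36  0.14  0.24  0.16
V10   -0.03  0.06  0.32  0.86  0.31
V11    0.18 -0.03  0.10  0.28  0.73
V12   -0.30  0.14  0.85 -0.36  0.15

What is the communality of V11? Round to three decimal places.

0.655

h² = 0.18² + (-0.03)² + 0.10² + 0.28² + 0.73² = 0.0324 + 0.0009 + 0.0100 + 0.0784 + 0.5329 = 0.6546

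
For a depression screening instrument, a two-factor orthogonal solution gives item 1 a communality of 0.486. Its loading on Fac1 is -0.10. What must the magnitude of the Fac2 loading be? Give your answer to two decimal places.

Under orthogonal rotation h² = Σλ², so λ_Fac2² = h² − (0.0100) = 0.486 − 0.0100 = 0.4760.
|λ| = √0.4760 = 0.6899.

0.69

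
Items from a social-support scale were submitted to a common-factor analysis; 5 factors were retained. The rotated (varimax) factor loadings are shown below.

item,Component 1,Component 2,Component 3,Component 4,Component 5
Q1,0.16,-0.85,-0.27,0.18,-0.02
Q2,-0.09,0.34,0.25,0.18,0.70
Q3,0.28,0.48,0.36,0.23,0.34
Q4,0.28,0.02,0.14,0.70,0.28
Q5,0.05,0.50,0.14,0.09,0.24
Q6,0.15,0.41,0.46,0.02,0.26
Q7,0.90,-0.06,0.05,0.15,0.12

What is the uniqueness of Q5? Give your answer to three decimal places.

0.662

h² = 0.05² + 0.50² + 0.14² + 0.09² + 0.24² = 0.0025 + 0.2500 + 0.0196 + 0.0081 + 0.0576 = 0.3378
Uniqueness u² = 1 − h² = 1 − 0.3378 = 0.6622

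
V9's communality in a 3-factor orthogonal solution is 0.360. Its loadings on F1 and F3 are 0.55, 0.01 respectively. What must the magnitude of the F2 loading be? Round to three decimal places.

Under orthogonal rotation h² = Σλ², so λ_F2² = h² − (0.3026) = 0.360 − 0.3026 = 0.0574.
|λ| = √0.0574 = 0.2396.

0.240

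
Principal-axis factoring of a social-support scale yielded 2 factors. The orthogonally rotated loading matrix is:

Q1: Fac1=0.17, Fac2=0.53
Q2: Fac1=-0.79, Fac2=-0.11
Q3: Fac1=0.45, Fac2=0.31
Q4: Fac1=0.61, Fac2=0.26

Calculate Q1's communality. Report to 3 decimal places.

h² = 0.17² + 0.53² = 0.0289 + 0.2809 = 0.3098

0.310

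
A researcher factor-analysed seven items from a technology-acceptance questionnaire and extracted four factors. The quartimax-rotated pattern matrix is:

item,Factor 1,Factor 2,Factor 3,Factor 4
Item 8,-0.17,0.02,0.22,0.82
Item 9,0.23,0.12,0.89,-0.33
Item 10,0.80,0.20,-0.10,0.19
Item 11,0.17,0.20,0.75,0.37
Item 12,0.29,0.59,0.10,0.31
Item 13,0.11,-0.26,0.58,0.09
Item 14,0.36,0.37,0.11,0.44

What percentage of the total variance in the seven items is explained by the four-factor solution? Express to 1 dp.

66.4%

Communalities: 0.7501, 0.9683, 0.7261, 0.7683, 0.5383, 0.4242, 0.4722; Σh² = 4.6475.
Total variance with 7 standardized items is 7, so the solution explains 4.6475/7 = 0.6639 = 66.39%.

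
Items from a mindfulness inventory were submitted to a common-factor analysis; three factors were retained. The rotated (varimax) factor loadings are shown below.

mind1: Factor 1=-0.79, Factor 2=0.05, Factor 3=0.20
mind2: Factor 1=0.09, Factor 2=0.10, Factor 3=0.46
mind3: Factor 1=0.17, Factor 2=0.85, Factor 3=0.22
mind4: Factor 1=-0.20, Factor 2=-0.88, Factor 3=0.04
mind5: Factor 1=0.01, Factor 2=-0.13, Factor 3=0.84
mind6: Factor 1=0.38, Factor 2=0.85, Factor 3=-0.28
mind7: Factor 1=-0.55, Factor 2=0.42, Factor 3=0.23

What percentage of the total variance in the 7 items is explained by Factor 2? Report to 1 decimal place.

SS loadings for Factor 2 = 0.05² + 0.10² + 0.85² + (-0.88)² + (-0.13)² + 0.85² + 0.42² = 2.4252
With 7 standardized items, total variance = 7. Proportion = 2.4252/7 = 0.3465 → 34.65%.

34.6%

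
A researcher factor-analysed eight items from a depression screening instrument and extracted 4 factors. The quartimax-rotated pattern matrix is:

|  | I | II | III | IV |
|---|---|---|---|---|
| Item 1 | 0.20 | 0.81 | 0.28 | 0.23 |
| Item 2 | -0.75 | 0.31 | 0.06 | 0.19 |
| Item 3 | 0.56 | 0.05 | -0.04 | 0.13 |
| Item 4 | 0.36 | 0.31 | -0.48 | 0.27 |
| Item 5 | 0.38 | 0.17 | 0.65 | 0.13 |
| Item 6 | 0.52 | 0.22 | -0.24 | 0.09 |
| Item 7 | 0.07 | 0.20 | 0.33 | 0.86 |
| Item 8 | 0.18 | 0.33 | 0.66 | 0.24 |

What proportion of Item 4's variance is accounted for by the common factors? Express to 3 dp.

0.529

h² = 0.36² + 0.31² + (-0.48)² + 0.27² = 0.1296 + 0.0961 + 0.2304 + 0.0729 = 0.5290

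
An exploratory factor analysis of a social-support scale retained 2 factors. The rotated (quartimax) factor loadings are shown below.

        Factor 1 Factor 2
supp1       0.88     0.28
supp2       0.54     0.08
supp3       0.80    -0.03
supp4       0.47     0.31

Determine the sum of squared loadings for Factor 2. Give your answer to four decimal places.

SS loadings for Factor 2 = 0.28² + 0.08² + (-0.03)² + 0.31² = 0.0784 + 0.0064 + 0.0009 + 0.0961 = 0.1818

0.1818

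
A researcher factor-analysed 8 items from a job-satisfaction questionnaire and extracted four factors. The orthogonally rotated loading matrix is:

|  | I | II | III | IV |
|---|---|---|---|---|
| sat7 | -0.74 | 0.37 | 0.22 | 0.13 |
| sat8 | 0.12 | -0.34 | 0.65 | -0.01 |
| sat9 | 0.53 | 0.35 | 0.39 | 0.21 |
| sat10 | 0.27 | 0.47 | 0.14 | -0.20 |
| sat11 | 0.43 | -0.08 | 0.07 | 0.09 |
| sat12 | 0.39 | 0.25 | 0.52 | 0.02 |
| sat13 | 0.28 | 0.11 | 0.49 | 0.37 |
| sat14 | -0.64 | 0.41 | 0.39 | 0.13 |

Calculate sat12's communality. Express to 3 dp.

h² = 0.39² + 0.25² + 0.52² + 0.02² = 0.1521 + 0.0625 + 0.2704 + 0.0004 = 0.4854

0.485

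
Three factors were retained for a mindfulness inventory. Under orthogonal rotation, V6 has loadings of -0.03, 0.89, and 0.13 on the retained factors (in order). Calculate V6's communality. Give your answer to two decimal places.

0.81

h² = (-0.03)² + 0.89² + 0.13² = 0.0009 + 0.7921 + 0.0169 = 0.8099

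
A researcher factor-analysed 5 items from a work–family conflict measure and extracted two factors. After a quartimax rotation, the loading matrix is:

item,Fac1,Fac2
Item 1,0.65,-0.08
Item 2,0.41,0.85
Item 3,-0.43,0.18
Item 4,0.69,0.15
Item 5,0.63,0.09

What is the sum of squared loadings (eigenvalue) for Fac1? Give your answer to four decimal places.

1.6485

SS loadings for Fac1 = 0.65² + 0.41² + (-0.43)² + 0.69² + 0.63² = 0.4225 + 0.1681 + 0.1849 + 0.4761 + 0.3969 = 1.6485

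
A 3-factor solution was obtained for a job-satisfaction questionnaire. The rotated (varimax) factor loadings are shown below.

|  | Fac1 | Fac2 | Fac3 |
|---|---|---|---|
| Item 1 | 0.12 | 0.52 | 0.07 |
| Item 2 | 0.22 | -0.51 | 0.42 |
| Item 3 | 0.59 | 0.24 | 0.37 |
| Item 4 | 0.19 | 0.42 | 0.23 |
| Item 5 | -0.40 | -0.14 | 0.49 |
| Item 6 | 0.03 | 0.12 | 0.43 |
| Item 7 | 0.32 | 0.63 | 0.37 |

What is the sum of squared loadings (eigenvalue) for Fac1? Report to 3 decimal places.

0.710

SS loadings for Fac1 = 0.12² + 0.22² + 0.59² + 0.19² + (-0.40)² + 0.03² + 0.32² = 0.0144 + 0.0484 + 0.3481 + 0.0361 + 0.1600 + 0.0009 + 0.1024 = 0.7103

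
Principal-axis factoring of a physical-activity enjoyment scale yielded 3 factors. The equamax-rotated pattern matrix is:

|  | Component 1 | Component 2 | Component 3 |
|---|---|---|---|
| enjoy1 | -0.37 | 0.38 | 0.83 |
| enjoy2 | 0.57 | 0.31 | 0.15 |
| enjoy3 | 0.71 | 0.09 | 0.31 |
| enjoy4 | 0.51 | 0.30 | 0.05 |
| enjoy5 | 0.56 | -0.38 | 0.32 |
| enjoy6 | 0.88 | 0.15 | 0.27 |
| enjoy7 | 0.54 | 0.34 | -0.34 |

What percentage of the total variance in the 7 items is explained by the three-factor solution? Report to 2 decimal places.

61.82%

Communalities: 0.9702, 0.4435, 0.6083, 0.3526, 0.5604, 0.8698, 0.5228; Σh² = 4.3276.
Total variance with 7 standardized items is 7, so the solution explains 4.3276/7 = 0.6182 = 61.82%.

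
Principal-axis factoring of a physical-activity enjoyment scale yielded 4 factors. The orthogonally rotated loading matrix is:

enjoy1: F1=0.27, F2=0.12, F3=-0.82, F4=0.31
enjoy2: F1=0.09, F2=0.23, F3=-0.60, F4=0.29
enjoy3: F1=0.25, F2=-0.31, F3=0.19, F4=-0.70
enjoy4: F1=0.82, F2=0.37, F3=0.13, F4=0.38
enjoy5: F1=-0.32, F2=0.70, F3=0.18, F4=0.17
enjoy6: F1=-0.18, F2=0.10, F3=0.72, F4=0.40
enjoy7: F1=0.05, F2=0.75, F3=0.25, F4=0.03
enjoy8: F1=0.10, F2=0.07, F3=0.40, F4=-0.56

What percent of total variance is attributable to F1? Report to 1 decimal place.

12.0%

SS loadings for F1 = 0.27² + 0.09² + 0.25² + 0.82² + (-0.32)² + (-0.18)² + 0.05² + 0.10² = 0.9632
With 8 standardized items, total variance = 8. Proportion = 0.9632/8 = 0.1204 → 12.04%.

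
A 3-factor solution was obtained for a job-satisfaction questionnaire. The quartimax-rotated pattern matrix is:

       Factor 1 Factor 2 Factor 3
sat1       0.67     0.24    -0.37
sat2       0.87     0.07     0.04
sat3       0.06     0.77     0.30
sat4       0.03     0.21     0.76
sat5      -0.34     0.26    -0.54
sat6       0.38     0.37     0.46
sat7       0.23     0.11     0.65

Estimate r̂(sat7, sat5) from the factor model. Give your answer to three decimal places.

r̂ = Σ λ_i·λ_j across factors = (0.23)(-0.34) + (0.11)(0.26) + (0.65)(-0.54)
  = -0.0782 +0.0286 -0.3510 = -0.4006

-0.401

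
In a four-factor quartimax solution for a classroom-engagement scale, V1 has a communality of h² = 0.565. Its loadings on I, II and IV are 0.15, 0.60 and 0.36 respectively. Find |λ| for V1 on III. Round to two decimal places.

0.23

Under orthogonal rotation h² = Σλ², so λ_III² = h² − (0.5121) = 0.565 − 0.5121 = 0.0529.
|λ| = √0.0529 = 0.2300.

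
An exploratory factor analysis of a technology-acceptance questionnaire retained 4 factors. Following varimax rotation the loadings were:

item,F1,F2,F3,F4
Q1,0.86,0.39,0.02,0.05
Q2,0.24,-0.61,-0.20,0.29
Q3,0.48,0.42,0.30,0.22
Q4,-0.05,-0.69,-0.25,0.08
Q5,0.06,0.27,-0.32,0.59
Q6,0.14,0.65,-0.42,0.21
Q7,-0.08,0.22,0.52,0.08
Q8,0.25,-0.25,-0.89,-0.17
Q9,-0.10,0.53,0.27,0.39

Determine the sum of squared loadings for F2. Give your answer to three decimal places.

SS loadings for F2 = 0.39² + (-0.61)² + 0.42² + (-0.69)² + 0.27² + 0.65² + 0.22² + (-0.25)² + 0.53² = 0.1521 + 0.3721 + 0.1764 + 0.4761 + 0.0729 + 0.4225 + 0.0484 + 0.0625 + 0.2809 = 2.0639

2.064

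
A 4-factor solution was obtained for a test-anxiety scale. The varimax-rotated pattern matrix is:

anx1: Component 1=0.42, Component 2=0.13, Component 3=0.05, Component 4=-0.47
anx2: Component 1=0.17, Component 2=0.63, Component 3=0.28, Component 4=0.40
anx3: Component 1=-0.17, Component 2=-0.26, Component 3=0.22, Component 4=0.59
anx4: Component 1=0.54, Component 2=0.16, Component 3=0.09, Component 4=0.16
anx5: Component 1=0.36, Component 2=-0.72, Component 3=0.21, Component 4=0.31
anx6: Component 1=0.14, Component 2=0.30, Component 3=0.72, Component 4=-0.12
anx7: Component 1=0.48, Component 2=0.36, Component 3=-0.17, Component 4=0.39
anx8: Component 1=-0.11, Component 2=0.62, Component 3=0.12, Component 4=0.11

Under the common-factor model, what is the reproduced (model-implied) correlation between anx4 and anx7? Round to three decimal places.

0.364

r̂ = Σ λ_i·λ_j across factors = (0.54)(0.48) + (0.16)(0.36) + (0.09)(-0.17) + (0.16)(0.39)
  = +0.2592 +0.0576 -0.0153 +0.0624 = 0.3639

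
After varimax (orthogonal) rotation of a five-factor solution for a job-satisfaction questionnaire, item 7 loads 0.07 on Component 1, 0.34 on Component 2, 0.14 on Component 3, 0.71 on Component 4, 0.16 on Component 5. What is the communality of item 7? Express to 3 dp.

0.670

h² = 0.07² + 0.34² + 0.14² + 0.71² + 0.16² = 0.0049 + 0.1156 + 0.0196 + 0.5041 + 0.0256 = 0.6698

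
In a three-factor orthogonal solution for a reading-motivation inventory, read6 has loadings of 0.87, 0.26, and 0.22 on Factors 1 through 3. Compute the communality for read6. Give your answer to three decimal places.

0.873

h² = 0.87² + 0.26² + 0.22² = 0.7569 + 0.0676 + 0.0484 = 0.8729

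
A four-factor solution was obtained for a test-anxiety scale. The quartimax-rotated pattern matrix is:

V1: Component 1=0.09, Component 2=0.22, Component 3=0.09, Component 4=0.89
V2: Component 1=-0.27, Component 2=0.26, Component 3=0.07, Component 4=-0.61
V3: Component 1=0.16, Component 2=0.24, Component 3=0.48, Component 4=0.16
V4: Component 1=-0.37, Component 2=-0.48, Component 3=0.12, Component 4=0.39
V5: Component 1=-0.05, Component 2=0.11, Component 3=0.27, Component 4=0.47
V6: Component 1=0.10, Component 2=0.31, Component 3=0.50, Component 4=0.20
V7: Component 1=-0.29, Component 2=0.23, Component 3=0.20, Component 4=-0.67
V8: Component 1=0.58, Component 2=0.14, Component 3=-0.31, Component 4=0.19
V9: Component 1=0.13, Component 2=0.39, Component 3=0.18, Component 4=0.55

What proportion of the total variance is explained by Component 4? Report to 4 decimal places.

SS loadings for Component 4 = 0.89² + (-0.61)² + 0.16² + 0.39² + 0.47² + 0.20² + (-0.67)² + 0.19² + 0.55² = 2.3903
Proportion of variance = 2.3903 / 9 = 0.2656.

0.2656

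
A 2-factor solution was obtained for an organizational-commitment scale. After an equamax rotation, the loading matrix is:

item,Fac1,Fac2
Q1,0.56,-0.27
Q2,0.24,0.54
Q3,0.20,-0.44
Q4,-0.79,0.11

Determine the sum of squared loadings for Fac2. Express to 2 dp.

SS loadings for Fac2 = (-0.27)² + 0.54² + (-0.44)² + 0.11² = 0.0729 + 0.2916 + 0.1936 + 0.0121 = 0.5702

0.57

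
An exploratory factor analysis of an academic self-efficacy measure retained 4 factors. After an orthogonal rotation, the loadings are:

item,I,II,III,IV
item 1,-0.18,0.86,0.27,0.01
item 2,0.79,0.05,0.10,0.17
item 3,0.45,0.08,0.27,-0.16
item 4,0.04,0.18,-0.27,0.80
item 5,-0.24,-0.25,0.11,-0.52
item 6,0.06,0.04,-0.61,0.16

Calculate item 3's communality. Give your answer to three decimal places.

0.307

h² = 0.45² + 0.08² + 0.27² + (-0.16)² = 0.2025 + 0.0064 + 0.0729 + 0.0256 = 0.3074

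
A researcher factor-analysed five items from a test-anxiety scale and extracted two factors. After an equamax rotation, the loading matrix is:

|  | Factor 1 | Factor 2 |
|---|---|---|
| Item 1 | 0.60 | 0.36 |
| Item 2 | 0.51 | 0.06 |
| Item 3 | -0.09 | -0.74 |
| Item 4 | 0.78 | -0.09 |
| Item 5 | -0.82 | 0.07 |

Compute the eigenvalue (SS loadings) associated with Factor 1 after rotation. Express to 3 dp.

1.909

SS loadings for Factor 1 = 0.60² + 0.51² + (-0.09)² + 0.78² + (-0.82)² = 0.3600 + 0.2601 + 0.0081 + 0.6084 + 0.6724 = 1.9090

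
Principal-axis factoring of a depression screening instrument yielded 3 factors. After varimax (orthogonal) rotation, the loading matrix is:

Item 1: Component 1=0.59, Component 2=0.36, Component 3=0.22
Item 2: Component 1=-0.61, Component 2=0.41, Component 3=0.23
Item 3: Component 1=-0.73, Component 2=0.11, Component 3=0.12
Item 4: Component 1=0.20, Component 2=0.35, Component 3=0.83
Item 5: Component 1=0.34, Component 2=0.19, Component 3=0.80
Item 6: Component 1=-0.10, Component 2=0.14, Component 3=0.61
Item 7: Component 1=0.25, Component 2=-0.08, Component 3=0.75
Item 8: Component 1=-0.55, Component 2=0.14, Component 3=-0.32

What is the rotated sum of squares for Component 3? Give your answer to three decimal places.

2.482

SS loadings for Component 3 = 0.22² + 0.23² + 0.12² + 0.83² + 0.80² + 0.61² + 0.75² + (-0.32)² = 0.0484 + 0.0529 + 0.0144 + 0.6889 + 0.6400 + 0.3721 + 0.5625 + 0.1024 = 2.4816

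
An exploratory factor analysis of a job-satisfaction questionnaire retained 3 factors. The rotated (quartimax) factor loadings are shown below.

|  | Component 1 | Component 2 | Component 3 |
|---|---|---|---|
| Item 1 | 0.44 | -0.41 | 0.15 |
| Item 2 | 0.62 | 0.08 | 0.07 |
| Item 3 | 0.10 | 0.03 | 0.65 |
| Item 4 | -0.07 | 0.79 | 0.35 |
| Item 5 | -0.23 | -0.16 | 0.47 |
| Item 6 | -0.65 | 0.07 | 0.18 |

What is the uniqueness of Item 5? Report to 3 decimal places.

h² = (-0.23)² + (-0.16)² + 0.47² = 0.0529 + 0.0256 + 0.2209 = 0.2994
Uniqueness u² = 1 − h² = 1 − 0.2994 = 0.7006

0.701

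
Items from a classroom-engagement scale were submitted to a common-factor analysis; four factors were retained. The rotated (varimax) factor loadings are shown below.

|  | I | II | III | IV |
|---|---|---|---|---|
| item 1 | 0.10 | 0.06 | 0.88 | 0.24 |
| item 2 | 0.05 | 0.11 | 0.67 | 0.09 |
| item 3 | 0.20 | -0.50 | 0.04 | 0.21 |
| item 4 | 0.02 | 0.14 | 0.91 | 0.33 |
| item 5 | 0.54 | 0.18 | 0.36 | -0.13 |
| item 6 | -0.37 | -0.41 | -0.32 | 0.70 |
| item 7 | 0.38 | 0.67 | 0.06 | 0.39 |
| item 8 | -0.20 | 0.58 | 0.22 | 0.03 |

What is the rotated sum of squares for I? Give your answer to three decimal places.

SS loadings for I = 0.10² + 0.05² + 0.20² + 0.02² + 0.54² + (-0.37)² + 0.38² + (-0.20)² = 0.0100 + 0.0025 + 0.0400 + 0.0004 + 0.2916 + 0.1369 + 0.1444 + 0.0400 = 0.6658

0.666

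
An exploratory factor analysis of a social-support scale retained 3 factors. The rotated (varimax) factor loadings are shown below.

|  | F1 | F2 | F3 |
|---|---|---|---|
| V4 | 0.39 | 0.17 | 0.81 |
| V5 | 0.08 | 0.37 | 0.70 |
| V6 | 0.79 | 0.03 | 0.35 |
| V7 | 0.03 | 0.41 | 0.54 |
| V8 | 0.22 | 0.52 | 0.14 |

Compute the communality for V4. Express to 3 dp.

0.837

h² = 0.39² + 0.17² + 0.81² = 0.1521 + 0.0289 + 0.6561 = 0.8371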